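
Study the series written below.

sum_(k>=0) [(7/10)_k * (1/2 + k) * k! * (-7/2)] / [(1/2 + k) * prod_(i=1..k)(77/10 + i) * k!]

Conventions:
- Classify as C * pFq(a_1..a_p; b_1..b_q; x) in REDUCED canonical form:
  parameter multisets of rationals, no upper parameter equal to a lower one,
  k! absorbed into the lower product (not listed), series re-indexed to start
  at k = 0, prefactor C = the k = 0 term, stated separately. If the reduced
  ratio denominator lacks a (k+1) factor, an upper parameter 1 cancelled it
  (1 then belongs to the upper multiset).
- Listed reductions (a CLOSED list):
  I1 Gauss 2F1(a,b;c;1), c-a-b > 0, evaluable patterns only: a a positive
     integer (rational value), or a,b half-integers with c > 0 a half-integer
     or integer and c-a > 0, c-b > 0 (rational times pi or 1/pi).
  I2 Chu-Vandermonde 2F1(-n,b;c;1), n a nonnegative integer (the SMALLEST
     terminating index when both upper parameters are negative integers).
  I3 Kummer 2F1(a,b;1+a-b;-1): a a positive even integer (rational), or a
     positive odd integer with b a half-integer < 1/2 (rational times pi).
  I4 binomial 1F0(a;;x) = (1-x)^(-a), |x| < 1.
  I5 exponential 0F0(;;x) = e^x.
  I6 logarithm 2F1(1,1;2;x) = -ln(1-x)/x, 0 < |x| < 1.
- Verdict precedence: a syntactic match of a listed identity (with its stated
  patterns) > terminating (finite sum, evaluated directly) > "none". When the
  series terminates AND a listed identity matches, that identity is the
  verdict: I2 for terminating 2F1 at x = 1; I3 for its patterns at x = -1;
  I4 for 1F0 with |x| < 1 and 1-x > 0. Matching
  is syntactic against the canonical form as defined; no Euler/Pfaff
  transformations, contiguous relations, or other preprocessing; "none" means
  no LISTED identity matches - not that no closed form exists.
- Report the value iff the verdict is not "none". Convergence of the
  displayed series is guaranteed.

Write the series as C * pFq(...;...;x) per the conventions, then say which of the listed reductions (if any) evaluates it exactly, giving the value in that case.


Prefactor -7/2, argument 1: 2F1 with upper {7/10, 1} over lower {87/10}. Verdict (x = 1): the Gauss summation I1 applies (x = 1: the Gamma ratio telescopes since c-a-b = 7 > 0 and a = 1 in Z>0). Its exact value is -77/20.

Key observation: t_0 being -7/2, the factorial ratio (C = -7/2) (k+a-1)!/(a-1)! is a rising factorial (a)_k.
Ratio: r(k) = 1 * (k+7/10) (k+1) / [(k+87/10) (k+1)] - rational in k. x = 1; t_0 = -7/2; negate the roots.


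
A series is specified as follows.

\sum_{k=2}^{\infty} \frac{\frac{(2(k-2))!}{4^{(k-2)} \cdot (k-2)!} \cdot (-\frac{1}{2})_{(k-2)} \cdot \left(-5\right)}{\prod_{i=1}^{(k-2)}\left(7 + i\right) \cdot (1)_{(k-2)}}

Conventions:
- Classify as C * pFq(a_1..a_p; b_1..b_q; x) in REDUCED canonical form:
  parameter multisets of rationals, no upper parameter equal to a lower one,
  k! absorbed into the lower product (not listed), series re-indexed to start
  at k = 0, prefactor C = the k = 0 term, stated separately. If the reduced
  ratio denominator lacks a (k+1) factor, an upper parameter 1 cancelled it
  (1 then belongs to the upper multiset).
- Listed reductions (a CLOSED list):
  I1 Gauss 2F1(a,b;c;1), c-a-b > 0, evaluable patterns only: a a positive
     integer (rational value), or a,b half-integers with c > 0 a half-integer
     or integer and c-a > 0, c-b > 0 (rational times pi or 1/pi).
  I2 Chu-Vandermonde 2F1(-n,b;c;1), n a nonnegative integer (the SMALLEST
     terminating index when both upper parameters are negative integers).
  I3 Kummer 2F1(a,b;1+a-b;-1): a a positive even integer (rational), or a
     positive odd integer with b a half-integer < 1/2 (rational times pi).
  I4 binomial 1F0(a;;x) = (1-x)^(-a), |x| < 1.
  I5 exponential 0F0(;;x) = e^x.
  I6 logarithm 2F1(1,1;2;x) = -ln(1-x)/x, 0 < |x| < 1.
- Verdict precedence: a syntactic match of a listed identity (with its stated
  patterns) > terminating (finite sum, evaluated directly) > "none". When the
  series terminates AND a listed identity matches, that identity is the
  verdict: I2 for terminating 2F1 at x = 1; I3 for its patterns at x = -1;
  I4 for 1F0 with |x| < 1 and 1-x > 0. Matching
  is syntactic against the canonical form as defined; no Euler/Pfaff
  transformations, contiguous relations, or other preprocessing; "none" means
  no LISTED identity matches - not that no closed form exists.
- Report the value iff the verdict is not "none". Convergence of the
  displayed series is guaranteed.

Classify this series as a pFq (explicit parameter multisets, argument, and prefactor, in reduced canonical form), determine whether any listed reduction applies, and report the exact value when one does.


x = 1 here; the reduced form reads 2F1, upper {-\frac{1}{2}, \frac{1}{2}}, lower {8}, C = -5. Verdict at x = 1: Gauss (I1, half-integer pattern) matches (x = 1; upper {-\frac{1}{2}, \frac{1}{2}} half-integers, c = 8 in the evaluable pattern). Sum: \left(-\frac{8388608}{552123}\right) / \pi.

Key step: t_0 being -5, the lower running product (C = -5, x = 1) is a rising factorial.
Term ratio: r(k) = 1 * (k-\frac{1}{2}) (k+\frac{1}{2}) / [(k+8) (k+1)] - rational; roots negated = parameters, x = 1, C = -5.


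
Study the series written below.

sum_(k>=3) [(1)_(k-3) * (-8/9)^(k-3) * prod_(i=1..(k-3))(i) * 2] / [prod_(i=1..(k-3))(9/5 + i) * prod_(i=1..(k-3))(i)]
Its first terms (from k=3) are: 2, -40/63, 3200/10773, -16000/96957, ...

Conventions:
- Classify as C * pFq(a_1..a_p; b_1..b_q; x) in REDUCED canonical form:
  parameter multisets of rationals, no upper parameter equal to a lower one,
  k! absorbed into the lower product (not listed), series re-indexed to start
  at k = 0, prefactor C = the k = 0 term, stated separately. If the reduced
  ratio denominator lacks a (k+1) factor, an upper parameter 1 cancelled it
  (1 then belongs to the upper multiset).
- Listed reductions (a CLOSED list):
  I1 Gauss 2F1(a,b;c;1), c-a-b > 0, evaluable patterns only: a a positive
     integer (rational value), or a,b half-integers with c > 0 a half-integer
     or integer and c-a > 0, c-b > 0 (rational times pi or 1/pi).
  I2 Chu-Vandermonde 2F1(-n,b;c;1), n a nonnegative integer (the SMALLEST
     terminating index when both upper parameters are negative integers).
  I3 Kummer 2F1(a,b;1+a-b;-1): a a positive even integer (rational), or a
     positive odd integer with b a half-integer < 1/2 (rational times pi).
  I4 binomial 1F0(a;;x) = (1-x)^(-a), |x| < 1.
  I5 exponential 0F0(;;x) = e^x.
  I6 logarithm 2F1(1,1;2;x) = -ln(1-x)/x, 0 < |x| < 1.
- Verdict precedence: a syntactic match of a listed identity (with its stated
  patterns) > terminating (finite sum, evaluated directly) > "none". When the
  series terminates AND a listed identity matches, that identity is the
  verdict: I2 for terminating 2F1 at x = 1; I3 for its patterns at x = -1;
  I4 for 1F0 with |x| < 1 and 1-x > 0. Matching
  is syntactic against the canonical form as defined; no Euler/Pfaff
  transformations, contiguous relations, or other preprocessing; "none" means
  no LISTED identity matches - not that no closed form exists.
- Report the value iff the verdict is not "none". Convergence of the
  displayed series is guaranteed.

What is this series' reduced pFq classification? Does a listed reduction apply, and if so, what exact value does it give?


Canonical form: C = 2 times 2F1 with upper {1, 1}, lower {14/5}, x = -8/9. Verdict: none. A 2F1 with upper {1, 1} fits none of I1-I6 at x = -8/9; the sum runs forever.

Key observation: with t_0 = 2, the running product (C = 2) telescopes to a rising factorial.
Adjacent-term ratio: r(k) = (-8/9) * (k+1) (k+1) / [(k+14/5) (k+1)] - rational; roots negated = parameters, x = (-8/9), C = 2.


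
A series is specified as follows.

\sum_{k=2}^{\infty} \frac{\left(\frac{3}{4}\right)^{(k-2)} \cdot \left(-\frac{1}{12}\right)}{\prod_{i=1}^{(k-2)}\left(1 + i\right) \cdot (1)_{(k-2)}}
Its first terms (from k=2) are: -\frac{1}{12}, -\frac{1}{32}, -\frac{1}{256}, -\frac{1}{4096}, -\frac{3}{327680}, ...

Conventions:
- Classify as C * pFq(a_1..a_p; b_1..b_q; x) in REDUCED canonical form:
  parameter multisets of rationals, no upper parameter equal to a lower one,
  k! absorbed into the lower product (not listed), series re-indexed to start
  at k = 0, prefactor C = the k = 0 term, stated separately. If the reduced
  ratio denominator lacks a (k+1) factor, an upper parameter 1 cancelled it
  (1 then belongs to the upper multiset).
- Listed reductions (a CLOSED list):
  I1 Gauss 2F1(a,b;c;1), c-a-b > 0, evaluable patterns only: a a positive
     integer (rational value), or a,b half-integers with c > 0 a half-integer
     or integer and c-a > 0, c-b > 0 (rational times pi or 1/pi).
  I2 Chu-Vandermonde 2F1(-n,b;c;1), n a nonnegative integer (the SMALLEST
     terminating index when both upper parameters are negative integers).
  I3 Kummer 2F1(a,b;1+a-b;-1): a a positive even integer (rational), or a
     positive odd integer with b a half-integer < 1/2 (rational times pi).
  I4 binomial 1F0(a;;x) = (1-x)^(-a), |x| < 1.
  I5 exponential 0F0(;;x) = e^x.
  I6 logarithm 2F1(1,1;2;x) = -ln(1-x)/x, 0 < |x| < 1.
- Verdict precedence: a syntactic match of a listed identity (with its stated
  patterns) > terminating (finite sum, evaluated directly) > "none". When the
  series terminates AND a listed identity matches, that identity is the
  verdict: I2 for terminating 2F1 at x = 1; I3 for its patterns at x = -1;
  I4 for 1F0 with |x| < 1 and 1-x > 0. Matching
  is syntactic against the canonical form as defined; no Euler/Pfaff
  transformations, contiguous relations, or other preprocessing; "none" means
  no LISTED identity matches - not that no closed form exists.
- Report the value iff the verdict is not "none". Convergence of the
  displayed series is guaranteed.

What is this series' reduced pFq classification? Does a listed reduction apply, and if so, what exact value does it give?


At argument \frac{3}{4}: a 0F1 with upper {-}, lower {2}, scaled by C = -\frac{1}{12}. Verdict: none. Every listed pattern misses the 0F1 form at \frac{3}{4}, upper {-}.

First insight: from the first term -\frac{1}{12}: the lower running product (C = -1/12, x = 3/4) is a rising factorial.
Consecutive-term ratio: r(k) = \frac{3}{4} * 1 / [(k+2) (k+1)] - poly over poly, x = \frac{3}{4} from leading terms; C = -\frac{1}{12} at k = 0.


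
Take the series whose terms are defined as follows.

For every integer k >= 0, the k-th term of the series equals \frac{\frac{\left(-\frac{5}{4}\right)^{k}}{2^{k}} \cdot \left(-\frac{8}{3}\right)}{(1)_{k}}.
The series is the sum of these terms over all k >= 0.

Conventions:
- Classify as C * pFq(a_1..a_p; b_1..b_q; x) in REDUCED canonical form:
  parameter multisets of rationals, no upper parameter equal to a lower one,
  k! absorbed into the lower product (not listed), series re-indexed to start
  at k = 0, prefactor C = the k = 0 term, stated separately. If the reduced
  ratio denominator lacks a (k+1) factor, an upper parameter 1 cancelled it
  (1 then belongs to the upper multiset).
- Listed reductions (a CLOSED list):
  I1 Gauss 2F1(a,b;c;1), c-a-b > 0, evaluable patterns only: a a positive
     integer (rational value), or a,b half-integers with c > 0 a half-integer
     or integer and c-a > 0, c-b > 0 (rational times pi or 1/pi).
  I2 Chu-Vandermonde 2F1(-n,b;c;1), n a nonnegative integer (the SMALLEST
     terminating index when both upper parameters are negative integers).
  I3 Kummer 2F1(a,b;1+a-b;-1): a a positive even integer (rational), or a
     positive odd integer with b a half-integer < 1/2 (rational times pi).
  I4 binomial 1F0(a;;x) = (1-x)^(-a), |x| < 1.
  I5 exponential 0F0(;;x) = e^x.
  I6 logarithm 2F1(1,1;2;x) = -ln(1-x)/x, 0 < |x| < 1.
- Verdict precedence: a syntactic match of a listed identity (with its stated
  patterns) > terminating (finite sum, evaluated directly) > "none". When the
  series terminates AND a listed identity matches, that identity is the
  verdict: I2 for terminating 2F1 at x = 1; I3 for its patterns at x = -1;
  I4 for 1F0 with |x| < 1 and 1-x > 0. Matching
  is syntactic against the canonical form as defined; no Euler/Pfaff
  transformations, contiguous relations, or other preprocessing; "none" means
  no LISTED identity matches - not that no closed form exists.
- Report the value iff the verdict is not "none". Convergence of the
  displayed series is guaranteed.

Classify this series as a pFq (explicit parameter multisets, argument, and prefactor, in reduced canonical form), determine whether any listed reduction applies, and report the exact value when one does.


The series (x = -\frac{5}{8}) is 0F0: upper {-}, lower {-}, prefactor -\frac{8}{3}. Verdict: exponential (I5) applies (the 0F0 exponential series at x = -\frac{5}{8}). Hence: \left(-\frac{8}{3}\right) \cdot e^{-\frac{5}{8}}.

First insight: x = -\frac{5}{8} and the two k-th powers (C = -8/3) combine into one argument.
Ratio: r(k) = -\frac{5}{8} * 1 / [(k+1)] - rational; roots negated = parameters, x = -\frac{5}{8}, C = -\frac{8}{3}.


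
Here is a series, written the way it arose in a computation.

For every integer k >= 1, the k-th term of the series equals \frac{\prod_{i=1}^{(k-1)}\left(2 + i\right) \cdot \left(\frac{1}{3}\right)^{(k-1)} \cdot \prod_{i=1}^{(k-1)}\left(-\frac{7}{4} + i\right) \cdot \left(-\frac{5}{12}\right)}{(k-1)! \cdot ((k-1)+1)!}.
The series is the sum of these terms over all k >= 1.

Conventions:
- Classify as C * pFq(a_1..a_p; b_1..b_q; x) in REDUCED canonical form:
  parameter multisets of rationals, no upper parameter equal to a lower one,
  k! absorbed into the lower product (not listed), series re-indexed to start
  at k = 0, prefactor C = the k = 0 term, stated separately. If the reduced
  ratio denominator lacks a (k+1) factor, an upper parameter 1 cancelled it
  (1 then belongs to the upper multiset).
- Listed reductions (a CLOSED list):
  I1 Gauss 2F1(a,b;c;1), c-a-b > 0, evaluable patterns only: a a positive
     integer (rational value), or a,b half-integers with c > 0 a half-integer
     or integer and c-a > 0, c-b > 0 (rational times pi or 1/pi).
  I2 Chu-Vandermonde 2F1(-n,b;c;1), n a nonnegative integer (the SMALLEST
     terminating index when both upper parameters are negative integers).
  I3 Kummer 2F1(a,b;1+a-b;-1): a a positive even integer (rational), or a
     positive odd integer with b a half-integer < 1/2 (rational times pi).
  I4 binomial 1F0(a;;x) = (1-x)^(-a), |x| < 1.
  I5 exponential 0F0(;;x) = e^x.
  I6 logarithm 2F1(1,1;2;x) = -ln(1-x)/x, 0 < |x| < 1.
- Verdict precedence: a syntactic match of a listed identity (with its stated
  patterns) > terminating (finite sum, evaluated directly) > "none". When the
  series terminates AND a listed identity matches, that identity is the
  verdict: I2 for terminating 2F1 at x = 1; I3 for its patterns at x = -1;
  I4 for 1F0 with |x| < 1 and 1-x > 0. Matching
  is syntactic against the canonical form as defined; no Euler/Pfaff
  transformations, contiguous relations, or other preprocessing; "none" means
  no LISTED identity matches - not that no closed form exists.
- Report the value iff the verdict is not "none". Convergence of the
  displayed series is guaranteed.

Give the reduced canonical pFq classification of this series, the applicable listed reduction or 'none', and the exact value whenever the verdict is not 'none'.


Reduced: x = \frac{1}{3}, 2F1, upper = {-\frac{3}{4}, 3}, lower = {2}, C = -\frac{5}{12}. Verdict: none (x = \frac{1}{3}): each listed identity misses the multisets {-\frac{3}{4}, 3} ; {2}.

Key observation: x = \frac{1}{3} and the denominator's factorial ratio (C = -5/12) is a lower Pochhammer.
Step ratio: r(k) = \frac{1}{3} * (k-\frac{3}{4}) (k+3) / [(k+2) (k+1)] - rational in k. x = \frac{1}{3}; t_0 = -\frac{5}{12}; negate the roots.


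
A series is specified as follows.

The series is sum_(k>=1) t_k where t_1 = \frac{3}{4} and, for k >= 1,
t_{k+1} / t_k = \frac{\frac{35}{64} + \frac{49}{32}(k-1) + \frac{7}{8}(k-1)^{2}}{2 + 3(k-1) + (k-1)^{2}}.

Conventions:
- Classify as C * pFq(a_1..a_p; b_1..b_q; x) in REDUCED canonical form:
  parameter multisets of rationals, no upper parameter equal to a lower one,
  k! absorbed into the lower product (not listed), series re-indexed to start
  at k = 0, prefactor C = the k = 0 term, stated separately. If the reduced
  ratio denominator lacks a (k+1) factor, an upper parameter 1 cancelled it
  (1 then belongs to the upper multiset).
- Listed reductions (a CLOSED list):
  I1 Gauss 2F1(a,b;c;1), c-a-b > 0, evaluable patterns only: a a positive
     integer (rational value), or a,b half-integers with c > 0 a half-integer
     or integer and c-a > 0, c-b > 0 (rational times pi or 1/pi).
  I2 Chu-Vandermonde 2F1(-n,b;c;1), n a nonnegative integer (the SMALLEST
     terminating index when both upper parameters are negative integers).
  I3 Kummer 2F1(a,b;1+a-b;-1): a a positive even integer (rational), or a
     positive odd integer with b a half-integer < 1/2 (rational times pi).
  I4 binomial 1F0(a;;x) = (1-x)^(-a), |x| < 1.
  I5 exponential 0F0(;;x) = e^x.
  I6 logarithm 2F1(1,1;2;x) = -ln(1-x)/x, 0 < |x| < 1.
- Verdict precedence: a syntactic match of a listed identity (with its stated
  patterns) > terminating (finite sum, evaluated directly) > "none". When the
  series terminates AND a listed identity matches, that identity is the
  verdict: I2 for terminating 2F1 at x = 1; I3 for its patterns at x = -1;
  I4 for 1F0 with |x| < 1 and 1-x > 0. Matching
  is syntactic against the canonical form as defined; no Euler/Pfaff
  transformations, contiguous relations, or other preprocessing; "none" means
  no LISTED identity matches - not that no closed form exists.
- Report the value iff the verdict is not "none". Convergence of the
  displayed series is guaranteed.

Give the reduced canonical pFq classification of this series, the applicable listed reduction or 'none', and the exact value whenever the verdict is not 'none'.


The tell: t_0 being \frac{3}{4}, factor the ratio over Q (C = 3/4): negated roots = parameters.
Step ratio: r(k) = \frac{7}{8} * (k+\frac{1}{2}) (k+\frac{5}{4}) / [(k+2) (k+1)] ; factor over Q: parameters, x = \frac{7}{8}, and C = \frac{3}{4}.

x = \frac{7}{8} here; the reduced form reads 2F1, upper {\frac{1}{2}, \frac{5}{4}}, lower {2}, C = \frac{3}{4}. Verdict: none - at argument \frac{7}{8} the multisets {\frac{1}{2}, \frac{5}{4}} ; {2} match no listed identity.


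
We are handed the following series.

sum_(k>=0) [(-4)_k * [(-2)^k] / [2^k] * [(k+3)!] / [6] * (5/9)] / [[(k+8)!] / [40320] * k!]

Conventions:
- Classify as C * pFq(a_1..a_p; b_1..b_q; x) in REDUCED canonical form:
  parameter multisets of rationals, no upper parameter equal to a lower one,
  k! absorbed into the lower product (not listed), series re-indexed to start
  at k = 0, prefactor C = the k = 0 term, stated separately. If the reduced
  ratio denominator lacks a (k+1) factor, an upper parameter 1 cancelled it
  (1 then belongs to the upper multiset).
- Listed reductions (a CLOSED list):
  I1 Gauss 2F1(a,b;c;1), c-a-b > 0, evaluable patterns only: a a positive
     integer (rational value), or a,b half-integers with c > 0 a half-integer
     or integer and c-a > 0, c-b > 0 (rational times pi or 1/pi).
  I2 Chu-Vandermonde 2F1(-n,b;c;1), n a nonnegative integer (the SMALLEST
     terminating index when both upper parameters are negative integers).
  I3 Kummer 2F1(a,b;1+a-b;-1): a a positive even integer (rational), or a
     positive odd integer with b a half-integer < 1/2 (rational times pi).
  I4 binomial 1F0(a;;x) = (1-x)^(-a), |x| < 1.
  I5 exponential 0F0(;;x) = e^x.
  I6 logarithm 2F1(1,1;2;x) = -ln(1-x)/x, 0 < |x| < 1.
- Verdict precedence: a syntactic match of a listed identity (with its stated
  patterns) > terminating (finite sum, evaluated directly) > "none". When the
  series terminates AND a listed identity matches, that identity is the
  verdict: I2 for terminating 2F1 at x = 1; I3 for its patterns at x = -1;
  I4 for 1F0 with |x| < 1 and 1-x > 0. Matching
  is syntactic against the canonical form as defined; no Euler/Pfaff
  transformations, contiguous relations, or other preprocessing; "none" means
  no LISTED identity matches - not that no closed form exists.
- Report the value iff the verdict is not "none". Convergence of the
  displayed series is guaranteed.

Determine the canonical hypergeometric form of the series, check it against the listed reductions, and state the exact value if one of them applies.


This is 5/9 * 2F1(-4, 4; 9; -1) in reduced canonical form. Verdict: this is the Kummer evaluation I3 (x = -1; c = 9 equals 1+a-b for upper {-4, 4}: listed pattern). Exact value: 70/27.

Key observation: t_0 being 5/9, the denominator's factorial ratio (C = 5/9, x = -1) is a lower Pochhammer.
Term ratio: r(k) = (-1) * (k-4) (k+4) / [(k+9) (k+1)] - rational in k. x = (-1); t_0 = 5/9; negate the roots.


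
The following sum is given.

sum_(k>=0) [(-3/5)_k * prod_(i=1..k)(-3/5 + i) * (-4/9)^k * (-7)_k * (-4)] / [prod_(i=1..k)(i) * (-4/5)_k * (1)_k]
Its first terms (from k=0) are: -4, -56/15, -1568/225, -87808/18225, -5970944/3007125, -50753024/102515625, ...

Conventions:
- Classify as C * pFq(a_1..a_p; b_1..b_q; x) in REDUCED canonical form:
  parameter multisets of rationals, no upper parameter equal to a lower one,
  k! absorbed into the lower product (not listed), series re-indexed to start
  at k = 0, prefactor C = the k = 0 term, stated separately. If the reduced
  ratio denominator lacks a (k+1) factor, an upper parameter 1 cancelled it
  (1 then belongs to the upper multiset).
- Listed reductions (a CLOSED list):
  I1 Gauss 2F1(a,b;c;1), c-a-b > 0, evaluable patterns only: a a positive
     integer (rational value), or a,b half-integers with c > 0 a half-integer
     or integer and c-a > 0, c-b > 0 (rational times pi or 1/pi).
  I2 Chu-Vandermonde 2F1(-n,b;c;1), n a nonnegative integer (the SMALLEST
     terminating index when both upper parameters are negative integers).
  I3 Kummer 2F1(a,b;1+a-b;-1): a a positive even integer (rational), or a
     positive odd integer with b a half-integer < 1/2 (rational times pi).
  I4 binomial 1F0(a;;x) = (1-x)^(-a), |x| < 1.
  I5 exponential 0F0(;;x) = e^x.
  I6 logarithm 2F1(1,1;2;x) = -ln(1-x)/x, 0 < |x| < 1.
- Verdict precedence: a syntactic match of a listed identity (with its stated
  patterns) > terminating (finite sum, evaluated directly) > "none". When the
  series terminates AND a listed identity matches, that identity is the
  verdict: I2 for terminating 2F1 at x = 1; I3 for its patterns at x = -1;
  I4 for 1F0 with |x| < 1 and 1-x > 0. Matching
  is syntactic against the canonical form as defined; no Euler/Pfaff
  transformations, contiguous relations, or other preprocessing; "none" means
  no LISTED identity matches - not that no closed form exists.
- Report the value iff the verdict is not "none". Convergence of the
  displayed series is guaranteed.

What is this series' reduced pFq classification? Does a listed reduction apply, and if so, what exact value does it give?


Key observation: x = (-4/9) and the lower running product (C = -4) is a rising factorial.
Ratio: r(k) = (-4/9) * (k-7) (k-3/5) (k+2/5) / [(k-4/5) (k+1) (k+1)] - rational; roots negated = parameters, x = (-4/9), C = -4.

x = -4/9 here; the reduced form reads 3F2, upper {-7, -3/5, 2/5}, lower {-4/5, 1}, C = -4. Verdict: terminating at k = 7: the factor (-7)_k kills every later term; summing the 8 survivors is exact. Sum: -72810484020724/3298440234375.


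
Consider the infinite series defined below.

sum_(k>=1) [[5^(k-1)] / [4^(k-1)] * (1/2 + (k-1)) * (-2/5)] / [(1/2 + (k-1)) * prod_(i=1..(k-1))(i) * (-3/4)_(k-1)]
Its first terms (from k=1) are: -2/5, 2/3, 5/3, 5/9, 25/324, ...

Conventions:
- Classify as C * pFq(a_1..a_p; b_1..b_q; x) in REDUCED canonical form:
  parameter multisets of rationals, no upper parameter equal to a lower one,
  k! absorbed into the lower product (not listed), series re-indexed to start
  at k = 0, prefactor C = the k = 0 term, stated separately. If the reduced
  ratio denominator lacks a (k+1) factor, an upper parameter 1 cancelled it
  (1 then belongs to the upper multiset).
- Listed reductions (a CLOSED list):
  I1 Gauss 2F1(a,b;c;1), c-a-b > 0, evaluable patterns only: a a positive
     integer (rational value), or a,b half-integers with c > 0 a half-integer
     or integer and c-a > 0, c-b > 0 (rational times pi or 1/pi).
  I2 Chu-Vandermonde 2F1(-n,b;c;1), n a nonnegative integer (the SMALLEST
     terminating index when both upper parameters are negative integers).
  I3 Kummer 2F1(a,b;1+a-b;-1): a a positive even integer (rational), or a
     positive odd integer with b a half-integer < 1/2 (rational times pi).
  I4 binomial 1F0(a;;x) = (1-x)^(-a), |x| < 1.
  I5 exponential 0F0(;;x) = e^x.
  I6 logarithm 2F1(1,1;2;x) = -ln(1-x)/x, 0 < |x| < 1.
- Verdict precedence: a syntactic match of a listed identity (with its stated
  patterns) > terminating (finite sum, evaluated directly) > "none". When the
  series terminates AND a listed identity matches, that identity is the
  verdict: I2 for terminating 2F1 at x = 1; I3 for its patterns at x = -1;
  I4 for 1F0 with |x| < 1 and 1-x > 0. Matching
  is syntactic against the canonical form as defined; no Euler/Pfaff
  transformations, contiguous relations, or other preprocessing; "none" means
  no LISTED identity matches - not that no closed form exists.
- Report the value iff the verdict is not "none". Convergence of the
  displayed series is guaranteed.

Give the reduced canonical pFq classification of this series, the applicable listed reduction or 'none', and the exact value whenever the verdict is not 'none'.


Reduced: x = 5/4, 0F1, upper = {-}, lower = {-3/4}, C = -2/5. Verdict: none - at argument 5/4 the multisets {-} ; {-3/4} match no listed identity.

Key step: t_0 = -2/5 here, and the product of the first k integers (C = -2/5) is k!.
Adjacent-term ratio: r(k) = (5/4) * 1 / [(k-3/4) (k+1)] ; factor over Q: parameters, x = (5/4), and C = -2/5.


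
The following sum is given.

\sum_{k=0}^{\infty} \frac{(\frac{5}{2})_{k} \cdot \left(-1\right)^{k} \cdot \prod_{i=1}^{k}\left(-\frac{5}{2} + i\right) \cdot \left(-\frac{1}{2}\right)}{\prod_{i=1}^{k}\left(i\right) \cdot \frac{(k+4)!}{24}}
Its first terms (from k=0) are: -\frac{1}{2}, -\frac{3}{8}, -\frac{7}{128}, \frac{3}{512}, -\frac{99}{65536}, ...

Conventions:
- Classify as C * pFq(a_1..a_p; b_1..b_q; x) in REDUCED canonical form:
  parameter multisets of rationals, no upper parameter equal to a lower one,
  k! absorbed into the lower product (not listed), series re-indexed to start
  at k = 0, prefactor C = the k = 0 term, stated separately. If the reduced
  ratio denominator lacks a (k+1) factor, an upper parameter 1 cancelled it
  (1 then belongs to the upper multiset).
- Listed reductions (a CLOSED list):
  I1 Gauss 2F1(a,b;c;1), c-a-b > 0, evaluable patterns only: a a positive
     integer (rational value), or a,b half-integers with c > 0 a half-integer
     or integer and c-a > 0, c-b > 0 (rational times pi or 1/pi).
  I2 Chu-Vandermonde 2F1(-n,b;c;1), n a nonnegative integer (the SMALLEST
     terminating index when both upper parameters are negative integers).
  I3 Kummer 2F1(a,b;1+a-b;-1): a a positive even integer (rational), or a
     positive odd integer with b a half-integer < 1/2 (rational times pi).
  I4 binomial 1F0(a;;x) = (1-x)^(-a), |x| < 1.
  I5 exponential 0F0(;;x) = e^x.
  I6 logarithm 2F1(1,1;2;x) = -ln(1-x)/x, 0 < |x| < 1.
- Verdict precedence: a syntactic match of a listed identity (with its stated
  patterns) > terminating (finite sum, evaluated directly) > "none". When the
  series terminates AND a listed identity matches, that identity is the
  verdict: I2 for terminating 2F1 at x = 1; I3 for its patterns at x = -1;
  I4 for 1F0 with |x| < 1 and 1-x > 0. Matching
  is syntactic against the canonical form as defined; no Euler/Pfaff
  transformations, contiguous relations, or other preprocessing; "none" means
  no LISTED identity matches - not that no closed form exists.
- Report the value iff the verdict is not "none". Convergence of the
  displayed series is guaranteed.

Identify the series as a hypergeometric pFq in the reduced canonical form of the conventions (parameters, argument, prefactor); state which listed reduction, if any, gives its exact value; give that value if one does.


This is -\frac{1}{2} * 2F1(-\frac{3}{2}, \frac{5}{2}; 5; -1) in reduced canonical form. Verdict: none. Every listed pattern misses the 2F1 form at -1, upper {-\frac{3}{2}, \frac{5}{2}}.

The tell: t_0 = -\frac{1}{2} here, and the product of the first k integers (prefactor -1/2) is k!.
Term ratio: r(k) = -1 * (k-\frac{3}{2}) (k+\frac{5}{2}) / [(k+5) (k+1)] ; factor over Q: parameters, x = -1, and C = -\frac{1}{2}.


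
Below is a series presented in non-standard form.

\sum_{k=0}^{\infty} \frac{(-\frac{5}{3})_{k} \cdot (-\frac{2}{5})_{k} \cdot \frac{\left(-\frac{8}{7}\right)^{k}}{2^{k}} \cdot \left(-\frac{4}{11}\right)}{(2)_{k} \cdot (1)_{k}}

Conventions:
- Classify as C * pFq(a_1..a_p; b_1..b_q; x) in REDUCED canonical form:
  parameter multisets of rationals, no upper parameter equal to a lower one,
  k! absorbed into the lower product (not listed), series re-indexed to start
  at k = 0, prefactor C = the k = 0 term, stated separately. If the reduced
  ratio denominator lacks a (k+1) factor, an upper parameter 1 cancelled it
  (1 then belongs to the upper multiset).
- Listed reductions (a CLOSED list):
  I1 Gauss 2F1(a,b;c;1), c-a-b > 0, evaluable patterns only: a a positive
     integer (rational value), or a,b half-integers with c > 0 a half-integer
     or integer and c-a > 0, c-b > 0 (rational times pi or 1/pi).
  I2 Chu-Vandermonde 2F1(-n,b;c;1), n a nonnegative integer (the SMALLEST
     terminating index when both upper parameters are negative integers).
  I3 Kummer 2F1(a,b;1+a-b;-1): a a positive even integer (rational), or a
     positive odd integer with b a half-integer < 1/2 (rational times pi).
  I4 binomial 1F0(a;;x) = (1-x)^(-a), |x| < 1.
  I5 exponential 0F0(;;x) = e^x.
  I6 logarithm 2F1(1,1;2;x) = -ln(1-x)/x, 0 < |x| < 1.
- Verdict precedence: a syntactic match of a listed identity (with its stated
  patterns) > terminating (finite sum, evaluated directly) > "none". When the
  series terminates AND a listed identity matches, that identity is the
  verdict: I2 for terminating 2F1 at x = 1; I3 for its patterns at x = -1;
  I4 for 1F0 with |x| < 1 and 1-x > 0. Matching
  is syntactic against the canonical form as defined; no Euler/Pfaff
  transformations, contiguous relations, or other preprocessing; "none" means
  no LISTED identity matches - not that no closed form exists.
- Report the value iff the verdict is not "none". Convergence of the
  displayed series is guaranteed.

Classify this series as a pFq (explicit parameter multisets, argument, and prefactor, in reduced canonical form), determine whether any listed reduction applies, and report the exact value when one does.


Classification (C = -\frac{4}{11}): 2F1 with upper {-\frac{5}{3}, -\frac{2}{5}}, lower {2}, argument x = -\frac{4}{7}. Verdict: none. No listed pattern accepts 2F1(-\frac{5}{3}, -\frac{2}{5}; 2; -\frac{4}{7}).

Key observation: x = -\frac{4}{7} and (1)_k (C = -4/11, x = -4/7) is k! itself.
Adjacent-term ratio: r(k) = -\frac{4}{7} * (k-\frac{5}{3}) (k-\frac{2}{5}) / [(k+2) (k+1)] - rational; roots negated = parameters, x = -\frac{4}{7}, C = -\frac{4}{11}.


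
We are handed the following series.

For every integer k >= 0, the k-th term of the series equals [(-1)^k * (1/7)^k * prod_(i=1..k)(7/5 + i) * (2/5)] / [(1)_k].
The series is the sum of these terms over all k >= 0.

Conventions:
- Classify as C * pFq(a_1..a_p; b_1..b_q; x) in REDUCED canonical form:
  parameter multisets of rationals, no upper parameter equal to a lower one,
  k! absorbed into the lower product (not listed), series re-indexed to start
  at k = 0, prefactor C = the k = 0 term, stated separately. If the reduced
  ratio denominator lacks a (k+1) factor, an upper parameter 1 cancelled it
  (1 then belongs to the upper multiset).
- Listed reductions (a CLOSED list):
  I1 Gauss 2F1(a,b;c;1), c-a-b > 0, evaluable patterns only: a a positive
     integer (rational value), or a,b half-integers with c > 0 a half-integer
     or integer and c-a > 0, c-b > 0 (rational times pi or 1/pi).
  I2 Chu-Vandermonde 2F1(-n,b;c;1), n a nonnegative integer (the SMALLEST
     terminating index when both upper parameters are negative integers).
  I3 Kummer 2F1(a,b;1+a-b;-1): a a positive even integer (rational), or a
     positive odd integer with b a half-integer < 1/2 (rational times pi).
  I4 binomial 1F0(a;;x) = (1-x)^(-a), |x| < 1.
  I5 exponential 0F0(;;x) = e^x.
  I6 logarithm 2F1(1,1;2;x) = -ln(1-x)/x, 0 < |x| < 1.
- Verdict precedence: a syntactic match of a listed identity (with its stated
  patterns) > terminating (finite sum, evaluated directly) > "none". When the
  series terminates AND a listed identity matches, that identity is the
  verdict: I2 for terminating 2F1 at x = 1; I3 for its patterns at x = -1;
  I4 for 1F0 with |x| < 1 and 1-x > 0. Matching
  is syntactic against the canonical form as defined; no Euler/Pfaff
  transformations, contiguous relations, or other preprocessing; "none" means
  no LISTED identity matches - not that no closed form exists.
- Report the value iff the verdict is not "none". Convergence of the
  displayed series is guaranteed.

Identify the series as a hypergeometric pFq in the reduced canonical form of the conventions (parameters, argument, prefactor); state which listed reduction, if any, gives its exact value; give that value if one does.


First insight: t_0 = 2/5 here, and (1)_k (C = 2/5) is k! itself.
Adjacent-term ratio: r(k) = (-1/7) * (k+12/5) / [(k+1)] ; factor over Q: parameters, x = (-1/7), and C = 2/5.

The series (x = -1/7) is 1F0: upper {12/5}, lower {-}, prefactor 2/5. Verdict at x = -1/7: the I4 binomial reduction matches (the 1F0 binomial series: exponent -12/5, x = -1/7). Sum: (2/5) * (8/7)^(-12/5).


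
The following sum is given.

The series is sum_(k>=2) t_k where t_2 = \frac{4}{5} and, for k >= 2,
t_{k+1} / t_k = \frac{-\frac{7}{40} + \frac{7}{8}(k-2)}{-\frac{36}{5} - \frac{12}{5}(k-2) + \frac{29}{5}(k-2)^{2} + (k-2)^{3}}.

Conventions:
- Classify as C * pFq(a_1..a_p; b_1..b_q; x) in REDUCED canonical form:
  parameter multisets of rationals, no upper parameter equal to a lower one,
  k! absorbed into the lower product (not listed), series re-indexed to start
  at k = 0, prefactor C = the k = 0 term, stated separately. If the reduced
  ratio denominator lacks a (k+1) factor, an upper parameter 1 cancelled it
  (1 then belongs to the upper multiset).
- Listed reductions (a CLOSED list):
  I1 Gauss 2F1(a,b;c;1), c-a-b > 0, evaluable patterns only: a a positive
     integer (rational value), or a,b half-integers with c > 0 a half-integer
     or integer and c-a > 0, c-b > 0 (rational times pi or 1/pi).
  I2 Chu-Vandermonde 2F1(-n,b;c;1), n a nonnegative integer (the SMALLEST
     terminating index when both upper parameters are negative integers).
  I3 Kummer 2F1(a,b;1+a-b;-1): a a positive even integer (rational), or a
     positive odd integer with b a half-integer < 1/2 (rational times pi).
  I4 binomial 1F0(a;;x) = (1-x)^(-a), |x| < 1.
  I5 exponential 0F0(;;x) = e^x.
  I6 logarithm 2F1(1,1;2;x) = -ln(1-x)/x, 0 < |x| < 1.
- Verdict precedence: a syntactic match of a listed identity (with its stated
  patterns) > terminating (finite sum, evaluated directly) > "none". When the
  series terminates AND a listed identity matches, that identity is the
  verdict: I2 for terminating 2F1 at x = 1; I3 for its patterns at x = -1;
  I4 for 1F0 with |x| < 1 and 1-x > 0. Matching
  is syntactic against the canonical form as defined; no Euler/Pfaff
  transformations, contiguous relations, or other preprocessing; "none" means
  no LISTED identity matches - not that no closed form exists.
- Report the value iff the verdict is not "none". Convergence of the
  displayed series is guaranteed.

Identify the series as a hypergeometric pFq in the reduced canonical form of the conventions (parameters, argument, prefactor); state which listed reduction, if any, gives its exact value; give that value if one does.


x = \frac{7}{8} here; the reduced form reads 1F2, upper {-\frac{1}{5}}, lower {-\frac{6}{5}, 6}, C = \frac{4}{5}. Verdict: none. A 1F2 with upper {-\frac{1}{5}} fits none of I1-I6 at x = \frac{7}{8}; the sum runs forever.

The tell: t_0 = \frac{4}{5} here, and factor the ratio over Q (C = 4/5, x = 7/8): negated roots = parameters.
Step ratio: r(k) = \frac{7}{8} * (k-\frac{1}{5}) / [(k-\frac{6}{5}) (k+6) (k+1)] - rational; roots negated = parameters, x = \frac{7}{8}, C = \frac{4}{5}.


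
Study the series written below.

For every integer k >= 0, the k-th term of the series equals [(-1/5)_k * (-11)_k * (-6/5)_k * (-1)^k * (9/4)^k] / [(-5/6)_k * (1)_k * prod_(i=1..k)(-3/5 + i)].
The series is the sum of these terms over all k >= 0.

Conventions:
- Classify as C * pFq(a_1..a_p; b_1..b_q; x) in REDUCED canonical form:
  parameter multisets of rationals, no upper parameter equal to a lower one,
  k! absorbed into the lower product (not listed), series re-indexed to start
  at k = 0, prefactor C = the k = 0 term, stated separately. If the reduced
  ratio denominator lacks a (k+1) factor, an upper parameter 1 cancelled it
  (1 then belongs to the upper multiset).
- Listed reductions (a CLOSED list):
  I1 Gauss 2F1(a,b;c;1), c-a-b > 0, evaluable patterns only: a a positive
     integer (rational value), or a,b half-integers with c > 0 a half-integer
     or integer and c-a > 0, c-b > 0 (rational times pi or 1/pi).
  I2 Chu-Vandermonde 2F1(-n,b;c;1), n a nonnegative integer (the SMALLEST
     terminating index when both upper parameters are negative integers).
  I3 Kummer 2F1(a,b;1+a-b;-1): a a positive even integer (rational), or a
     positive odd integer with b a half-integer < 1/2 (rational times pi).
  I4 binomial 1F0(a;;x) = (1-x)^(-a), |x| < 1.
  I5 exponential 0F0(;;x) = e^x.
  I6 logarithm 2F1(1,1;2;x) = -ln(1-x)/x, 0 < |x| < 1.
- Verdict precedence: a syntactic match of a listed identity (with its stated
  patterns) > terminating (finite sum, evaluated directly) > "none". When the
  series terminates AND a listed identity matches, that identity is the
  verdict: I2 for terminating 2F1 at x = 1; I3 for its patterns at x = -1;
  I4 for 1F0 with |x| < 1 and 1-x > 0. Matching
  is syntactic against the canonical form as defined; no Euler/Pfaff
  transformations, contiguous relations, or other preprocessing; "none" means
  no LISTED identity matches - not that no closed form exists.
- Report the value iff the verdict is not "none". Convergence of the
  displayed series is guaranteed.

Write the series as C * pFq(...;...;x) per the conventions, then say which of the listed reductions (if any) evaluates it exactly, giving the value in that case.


This is 1 * 3F2(-11, -6/5, -1/5; -5/6, 2/5; -9/4) in reduced canonical form. Verdict: terminating - no listed pattern fits, but -11 in the upper list cuts the series at k = 11; direct evaluation. Hence: 4582063097320397348039128711/122099686520751953125000.

The tell: t_0 being 1, (1)_k (C = 1) is k! itself.
Ratio: r(k) = (-9/4) * (k-11) (k-6/5) (k-1/5) / [(k-5/6) (k+2/5) (k+1)] - rational in k. x = (-9/4); t_0 = 1; negate the roots.


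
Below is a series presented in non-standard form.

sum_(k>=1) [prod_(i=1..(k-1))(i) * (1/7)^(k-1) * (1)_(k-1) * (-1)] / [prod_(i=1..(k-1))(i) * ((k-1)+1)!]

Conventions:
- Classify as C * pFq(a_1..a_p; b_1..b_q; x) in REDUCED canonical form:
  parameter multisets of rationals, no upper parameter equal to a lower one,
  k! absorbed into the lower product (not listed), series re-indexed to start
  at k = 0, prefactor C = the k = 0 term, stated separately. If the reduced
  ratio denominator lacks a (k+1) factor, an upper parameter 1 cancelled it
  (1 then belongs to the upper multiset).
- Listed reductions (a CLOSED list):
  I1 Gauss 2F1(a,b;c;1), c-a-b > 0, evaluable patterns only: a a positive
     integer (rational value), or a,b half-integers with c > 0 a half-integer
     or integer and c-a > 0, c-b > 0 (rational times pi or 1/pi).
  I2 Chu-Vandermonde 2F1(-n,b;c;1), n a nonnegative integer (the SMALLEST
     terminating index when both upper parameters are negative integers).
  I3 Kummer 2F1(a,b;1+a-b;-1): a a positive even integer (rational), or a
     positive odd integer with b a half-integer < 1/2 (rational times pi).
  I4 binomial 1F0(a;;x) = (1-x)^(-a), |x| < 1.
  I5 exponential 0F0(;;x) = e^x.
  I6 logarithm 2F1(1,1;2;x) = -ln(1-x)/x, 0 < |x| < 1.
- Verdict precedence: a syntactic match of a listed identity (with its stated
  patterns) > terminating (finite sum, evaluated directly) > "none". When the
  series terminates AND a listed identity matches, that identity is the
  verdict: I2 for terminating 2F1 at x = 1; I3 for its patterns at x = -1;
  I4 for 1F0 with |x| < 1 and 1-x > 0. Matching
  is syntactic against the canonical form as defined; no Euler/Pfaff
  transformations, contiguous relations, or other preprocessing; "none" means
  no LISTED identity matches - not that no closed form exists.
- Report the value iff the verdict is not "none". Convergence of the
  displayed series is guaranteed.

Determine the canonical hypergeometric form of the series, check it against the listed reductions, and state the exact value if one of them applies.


Canonical form: C = -1 times 2F1 with upper {1, 1}, lower {2}, x = 1/7. Verdict: logarithm (I6) applies (the logarithm: parameters (1,1;2), x = 1/7). Exact value: 7 * ln(6/7).

Key step: x = (1/7) and the denominator's factorial ratio (C = -1) is a lower Pochhammer.
Ratio: r(k) = (1/7) * (k+1) (k+1) / [(k+2) (k+1)] ; factor over Q: parameters, x = (1/7), and C = -1.
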